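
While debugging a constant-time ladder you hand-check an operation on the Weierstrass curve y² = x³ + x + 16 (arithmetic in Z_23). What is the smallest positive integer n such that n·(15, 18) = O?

2P: tangent at (15, 18): λ = (3·15² + 1)/(2·18) ≡ 9/13. 13⁻¹ ≡ 16 (mod 23), so λ ≡ 9·16 ≡ 6.
  x = λ² - 15 - 15 = 36 - 30 ≡ 6; y = λ·(15 - 6) - 18 ≡ 13. → (6, 13)
3P: (6, 13) + (15, 18). λ = (18 - 13)/(15 - 6) ≡ 5/9 mod 23. 9⁻¹ ≡ 18 (mod 23), so λ ≡ 21.
  x = λ² - 6 - 15 = 441 - 21 ≡ 6; y = λ·(6 - 6) - 13 ≡ 10. → (6, 10)
4P: (6, 10) + (15, 18). λ = (18 - 10)/(15 - 6) ≡ 8/9 mod 23. 9⁻¹ ≡ 18 (mod 23), so λ ≡ 6.
  x = λ² - 6 - 15 = 36 - 21 ≡ 15; y = λ·(6 - 15) - 10 ≡ 5. → (15, 5)
5P: (15, 5) + (15, 18): same x and y₁ ≡ -y₂, so the sum is O.
5P = O, so the order is 5.

5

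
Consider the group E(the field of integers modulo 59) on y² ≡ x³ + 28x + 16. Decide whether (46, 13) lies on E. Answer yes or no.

y² = 13² ≡ 51; x³ + 28x + 16 = 98640 ≡ 51 (mod 59). 51 = 51.

yes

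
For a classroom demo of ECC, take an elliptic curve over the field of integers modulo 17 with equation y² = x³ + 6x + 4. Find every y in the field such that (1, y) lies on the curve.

x³ + 6x + 4 = 11 ≡ 11 (mod 17).
11 is a non-residue mod 17; no y exists.

none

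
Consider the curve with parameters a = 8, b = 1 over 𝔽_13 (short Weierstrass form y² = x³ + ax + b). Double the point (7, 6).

tangent at (7, 6): λ = (3·7² + 8)/(2·6) ≡ 12/12. 12⁻¹ ≡ 12 (mod 13), so λ ≡ 12·12 ≡ 1.
  x = λ² - 7 - 7 = 1 - 14 ≡ 0; y = λ·(7 - 0) - 6 ≡ 1. → (0, 1)

(0, 1)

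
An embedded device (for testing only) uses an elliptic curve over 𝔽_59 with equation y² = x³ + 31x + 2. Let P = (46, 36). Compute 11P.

(46, 36)

Double-and-add on 11 = (1011)₂. Start with P = (46, 36) for the leading 1-bit.
double: tangent at (46, 36): λ = (3·46² + 31)/(2·36) ≡ 7/13. 13⁻¹ ≡ 50 (mod 59) since 13·50 = 650 ≡ 1, so λ ≡ 7·50 ≡ 55.
  x = λ² - 46 - 46 = 3025 - 92 ≡ 42; y = λ·(46 - 42) - 36 ≡ 7. → (42, 7)
double: tangent at (42, 7): λ = (3·42² + 31)/(2·7) ≡ 13/14. 14⁻¹ ≡ 38 (mod 59) since 14·38 = 532 ≡ 1, so λ ≡ 13·38 ≡ 22.
  x = λ² - 42 - 42 = 484 - 84 ≡ 46; y = λ·(42 - 46) - 7 ≡ 23. → (46, 23)
add P: (46, 23) + (46, 36): same x and y₁ ≡ -y₂, so the sum is O.
double: O + O = O (identity).
add P: O + (46, 36) = (46, 36) (identity).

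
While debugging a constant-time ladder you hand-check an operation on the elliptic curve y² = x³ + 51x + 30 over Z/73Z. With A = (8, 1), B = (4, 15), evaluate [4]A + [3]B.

First 4A:
Repeated addition: build up to 4A.
2A: tangent at (8, 1): λ = (3·8² + 51)/(2·1) ≡ 24/2. 2⁻¹ ≡ 37 (mod 73) since 2·37 = 74 ≡ 1, so λ ≡ 24·37 ≡ 12.
  x = λ² - 8 - 8 = 144 - 16 ≡ 55; y = λ·(8 - 55) - 1 ≡ 19. → (55, 19)
3A: (55, 19) + (8, 1). λ = (1 - 19)/(8 - 55) ≡ 55/26 mod 73. 26⁻¹ ≡ 59 (mod 73), so λ ≡ 33.
  x = λ² - 55 - 8 = 1089 - 63 ≡ 4; y = λ·(55 - 4) - 19 ≡ 58. → (4, 58)
4A: (4, 58) + (8, 1). λ = (1 - 58)/(8 - 4) ≡ 16/4 mod 73. 4⁻¹ ≡ 55 (mod 73), so λ ≡ 4.
  x = λ² - 4 - 8 = 16 - 12 ≡ 4; y = λ·(4 - 4) - 58 ≡ 15. → (4, 15)
4A = (4, 15).
Next 3B:
Repeated addition: build up to 3B.
2B: tangent at (4, 15): λ = (3·4² + 51)/(2·15) ≡ 26/30. 30⁻¹ ≡ 56 (mod 73) since 30·56 = 1680 ≡ 1, so λ ≡ 26·56 ≡ 69.
  x = λ² - 4 - 4 = 4761 - 8 ≡ 8; y = λ·(4 - 8) - 15 ≡ 1. → (8, 1)
3B: (8, 1) + (4, 15). λ = (15 - 1)/(4 - 8) ≡ 14/69 mod 73. 69⁻¹ ≡ 18 (mod 73) since 69·18 = 1242 ≡ 1, so λ ≡ 33.
  x = λ² - 8 - 4 = 1089 - 12 ≡ 55; y = λ·(8 - 55) - 1 ≡ 54. → (55, 54)
3B = (55, 54).
Finally 4A + 3B:
(4, 15) + (55, 54). λ = (54 - 15)/(55 - 4) ≡ 39/51 mod 73. 51⁻¹ ≡ 63 (mod 73) since 51·63 = 3213 ≡ 1, so λ ≡ 48.
  x = λ² - 4 - 55 = 2304 - 59 ≡ 55; y = λ·(4 - 55) - 15 ≡ 19. → (55, 19)

(55, 19)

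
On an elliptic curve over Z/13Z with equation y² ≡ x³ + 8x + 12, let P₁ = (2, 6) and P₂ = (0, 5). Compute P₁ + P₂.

(8, 4)

(2, 6) + (0, 5). λ = (5 - 6)/(0 - 2) ≡ 12/11 mod 13. 11⁻¹ ≡ 6 (mod 13) since 11·6 = 66 ≡ 1, so λ ≡ 7.
  x = λ² - 2 - 0 = 49 - 2 ≡ 8; y = λ·(2 - 8) - 6 ≡ 4. → (8, 4)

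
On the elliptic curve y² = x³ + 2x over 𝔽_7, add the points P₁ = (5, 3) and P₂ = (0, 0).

(6, 2)

(5, 3) + (0, 0). λ = (0 - 3)/(0 - 5) ≡ 4/2 mod 7. 2⁻¹ ≡ 4 (mod 7), so λ ≡ 2.
  x = λ² - 5 - 0 = 4 - 5 ≡ 6; y = λ·(5 - 6) - 3 ≡ 2. → (6, 2)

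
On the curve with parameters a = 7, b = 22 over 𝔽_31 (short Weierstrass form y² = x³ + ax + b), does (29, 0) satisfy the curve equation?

yes

y² = 0² ≡ 0; x³ + 7x + 22 = 24614 ≡ 0 (mod 31). 0 = 0.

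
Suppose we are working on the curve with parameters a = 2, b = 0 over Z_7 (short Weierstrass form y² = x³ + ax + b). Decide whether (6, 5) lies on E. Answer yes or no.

y² = 5² ≡ 4; x³ + 2x + 0 = 228 ≡ 4 (mod 7). 4 = 4.

yes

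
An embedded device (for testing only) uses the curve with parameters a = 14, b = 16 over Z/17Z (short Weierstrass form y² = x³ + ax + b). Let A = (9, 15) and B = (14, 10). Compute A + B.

(9, 15) + (14, 10). λ = (10 - 15)/(14 - 9) ≡ 12/5 mod 17. 5⁻¹ ≡ 7 (mod 17), so λ ≡ 16.
  x = λ² - 9 - 14 = 256 - 23 ≡ 12; y = λ·(9 - 12) - 15 ≡ 5. → (12, 5)

(12, 5)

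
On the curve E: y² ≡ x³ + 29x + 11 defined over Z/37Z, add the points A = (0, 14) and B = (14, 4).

(0, 14) + (14, 4). λ = (4 - 14)/(14 - 0) ≡ 27/14 mod 37. 14⁻¹ ≡ 8 (mod 37), so λ ≡ 31.
  x = λ² - 0 - 14 = 961 - 14 ≡ 22; y = λ·(0 - 22) - 14 ≡ 7. → (22, 7)

(22, 7)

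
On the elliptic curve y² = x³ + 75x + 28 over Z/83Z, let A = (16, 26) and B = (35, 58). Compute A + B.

(16, 26) + (35, 58). λ = (58 - 26)/(35 - 16) ≡ 32/19 mod 83. 19⁻¹ ≡ 35 (mod 83) since 19·35 = 665 ≡ 1, so λ ≡ 41.
  x = λ² - 16 - 35 = 1681 - 51 ≡ 53; y = λ·(16 - 53) - 26 ≡ 34. → (53, 34)

(53, 34)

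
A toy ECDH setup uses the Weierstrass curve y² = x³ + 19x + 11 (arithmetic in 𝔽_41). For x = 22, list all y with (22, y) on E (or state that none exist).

x³ + 19x + 11 = 11077 ≡ 7 (mod 41).
7 is a non-residue mod 41; no y exists.

none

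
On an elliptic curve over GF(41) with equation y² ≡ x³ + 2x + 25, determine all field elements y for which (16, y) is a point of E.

none

x³ + 2x + 25 = 4153 ≡ 12 (mod 41).
12 is a non-residue mod 41; no y exists.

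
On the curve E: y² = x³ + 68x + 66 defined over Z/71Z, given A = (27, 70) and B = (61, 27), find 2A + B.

(54, 23)

First 2A:
Repeated addition: build up to 2A.
2A: tangent at (27, 70): λ = (3·27² + 68)/(2·70) ≡ 54/69. 69⁻¹ ≡ 35 (mod 71), so λ ≡ 54·35 ≡ 44.
  x = λ² - 27 - 27 = 1936 - 54 ≡ 36; y = λ·(27 - 36) - 70 ≡ 31. → (36, 31)
2A = (36, 31).
Finally 2A + B:
(36, 31) + (61, 27). λ = (27 - 31)/(61 - 36) ≡ 67/25 mod 71. 25⁻¹ ≡ 54 (mod 71), so λ ≡ 68.
  x = λ² - 36 - 61 = 4624 - 97 ≡ 54; y = λ·(36 - 54) - 31 ≡ 23. → (54, 23)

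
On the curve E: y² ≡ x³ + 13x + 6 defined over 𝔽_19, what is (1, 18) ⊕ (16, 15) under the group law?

(18, 12)

(1, 18) + (16, 15). λ = (15 - 18)/(16 - 1) ≡ 16/15 mod 19. 15⁻¹ ≡ 14 (mod 19), so λ ≡ 15.
  x = λ² - 1 - 16 = 225 - 17 ≡ 18; y = λ·(1 - 18) - 18 ≡ 12. → (18, 12)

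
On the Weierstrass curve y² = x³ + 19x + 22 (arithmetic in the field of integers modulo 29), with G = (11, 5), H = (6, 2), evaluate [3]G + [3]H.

(10, 9)

First 3G:
Repeated addition: build up to 3G.
2G: tangent at (11, 5): λ = (3·11² + 19)/(2·5) ≡ 5/10. 10⁻¹ ≡ 3 (mod 29), so λ ≡ 5·3 ≡ 15.
  x = λ² - 11 - 11 = 225 - 22 ≡ 0; y = λ·(11 - 0) - 5 ≡ 15. → (0, 15)
3G: (0, 15) + (11, 5). λ = (5 - 15)/(11 - 0) ≡ 19/11 mod 29. 11⁻¹ ≡ 8 (mod 29), so λ ≡ 7.
  x = λ² - 0 - 11 = 49 - 11 ≡ 9; y = λ·(0 - 9) - 15 ≡ 9. → (9, 9)
3G = (9, 9).
Next 3H:
Repeated addition: build up to 3H.
2H: tangent at (6, 2): λ = (3·6² + 19)/(2·2) ≡ 11/4. 4⁻¹ ≡ 22 (mod 29), so λ ≡ 11·22 ≡ 10.
  x = λ² - 6 - 6 = 100 - 12 ≡ 1; y = λ·(6 - 1) - 2 ≡ 19. → (1, 19)
3H: (1, 19) + (6, 2). λ = (2 - 19)/(6 - 1) ≡ 12/5 mod 29. 5⁻¹ ≡ 6 (mod 29), so λ ≡ 14.
  x = λ² - 1 - 6 = 196 - 7 ≡ 15; y = λ·(1 - 15) - 19 ≡ 17. → (15, 17)
3H = (15, 17).
Finally 3G + 3H:
(9, 9) + (15, 17). λ = (17 - 9)/(15 - 9) ≡ 8/6 mod 29. 6⁻¹ ≡ 5 (mod 29) since 6·5 = 30 ≡ 1, so λ ≡ 11.
  x = λ² - 9 - 15 = 121 - 24 ≡ 10; y = λ·(9 - 10) - 9 ≡ 9. → (10, 9)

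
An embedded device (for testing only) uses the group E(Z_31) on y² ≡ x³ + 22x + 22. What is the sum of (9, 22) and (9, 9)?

O

The two points share x = 9 and their y-coordinates satisfy 22 + 9 ≡ 0 (mod 31), so they are inverses. Their sum is O.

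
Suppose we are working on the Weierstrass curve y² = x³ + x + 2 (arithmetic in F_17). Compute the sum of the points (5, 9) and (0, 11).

(5, 9) + (0, 11). λ = (11 - 9)/(0 - 5) ≡ 2/12 mod 17. 12⁻¹ ≡ 10 (mod 17), so λ ≡ 3.
  x = λ² - 5 - 0 = 9 - 5 ≡ 4; y = λ·(5 - 4) - 9 ≡ 11. → (4, 11)

(4, 11)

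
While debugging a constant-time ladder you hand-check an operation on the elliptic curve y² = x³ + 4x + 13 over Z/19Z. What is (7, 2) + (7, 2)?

tangent at (7, 2): λ = (3·7² + 4)/(2·2) ≡ 18/4. 4⁻¹ ≡ 5 (mod 19) since 4·5 = 20 ≡ 1, so λ ≡ 18·5 ≡ 14.
  x = λ² - 7 - 7 = 196 - 14 ≡ 11; y = λ·(7 - 11) - 2 ≡ 18. → (11, 18)

(11, 18)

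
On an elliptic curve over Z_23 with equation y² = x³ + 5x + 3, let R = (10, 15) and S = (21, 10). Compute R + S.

(0, 16)

(10, 15) + (21, 10). λ = (10 - 15)/(21 - 10) ≡ 18/11 mod 23. 11⁻¹ ≡ 21 (mod 23), so λ ≡ 10.
  x = λ² - 10 - 21 = 100 - 31 ≡ 0; y = λ·(10 - 0) - 15 ≡ 16. → (0, 16)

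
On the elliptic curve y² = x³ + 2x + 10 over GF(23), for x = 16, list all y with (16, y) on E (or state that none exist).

x³ + 2x + 10 = 4138 ≡ 21 (mod 23).
21 is a non-residue mod 23; no y exists.

none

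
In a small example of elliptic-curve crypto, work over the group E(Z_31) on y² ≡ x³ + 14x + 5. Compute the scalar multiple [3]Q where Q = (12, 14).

Repeated addition: build up to 3Q.
2Q: tangent at (12, 14): λ = (3·12² + 14)/(2·14) ≡ 12/28. 28⁻¹ ≡ 10 (mod 31), so λ ≡ 12·10 ≡ 27.
  x = λ² - 12 - 12 = 729 - 24 ≡ 23; y = λ·(12 - 23) - 14 ≡ 30. → (23, 30)
3Q: (23, 30) + (12, 14). λ = (14 - 30)/(12 - 23) ≡ 15/20 mod 31. 20⁻¹ ≡ 14 (mod 31) since 20·14 = 280 ≡ 1, so λ ≡ 24.
  x = λ² - 23 - 12 = 576 - 35 ≡ 14; y = λ·(23 - 14) - 30 ≡ 0. → (14, 0)

(14, 0)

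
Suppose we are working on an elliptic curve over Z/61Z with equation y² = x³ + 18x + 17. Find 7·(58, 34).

Write P = (58, 34).
Repeated addition: build up to 7P.
2P: tangent at (58, 34): λ = (3·58² + 18)/(2·34) ≡ 45/7. 7⁻¹ ≡ 35 (mod 61) since 7·35 = 245 ≡ 1, so λ ≡ 45·35 ≡ 50.
  x = λ² - 58 - 58 = 2500 - 116 ≡ 5; y = λ·(58 - 5) - 34 ≡ 54. → (5, 54)
3P: (5, 54) + (58, 34). λ = (34 - 54)/(58 - 5) ≡ 41/53 mod 61. 53⁻¹ ≡ 38 (mod 61), so λ ≡ 33.
  x = λ² - 5 - 58 = 1089 - 63 ≡ 50; y = λ·(5 - 50) - 54 ≡ 47. → (50, 47)
4P: (50, 47) + (58, 34). λ = (34 - 47)/(58 - 50) ≡ 48/8 mod 61. 8⁻¹ ≡ 23 (mod 61), so λ ≡ 6.
  x = λ² - 50 - 58 = 36 - 108 ≡ 50; y = λ·(50 - 50) - 47 ≡ 14. → (50, 14)
5P: (50, 14) + (58, 34). λ = (34 - 14)/(58 - 50) ≡ 20/8 mod 61. 8⁻¹ ≡ 23 (mod 61), so λ ≡ 33.
  x = λ² - 50 - 58 = 1089 - 108 ≡ 5; y = λ·(50 - 5) - 14 ≡ 7. → (5, 7)
6P: (5, 7) + (58, 34). λ = (34 - 7)/(58 - 5) ≡ 27/53 mod 61. 53⁻¹ ≡ 38 (mod 61) since 53·38 = 2014 ≡ 1, so λ ≡ 50.
  x = λ² - 5 - 58 = 2500 - 63 ≡ 58; y = λ·(5 - 58) - 7 ≡ 27. → (58, 27)
7P: (58, 27) + (58, 34): same x and y₁ ≡ -y₂, so the sum is ∞.

O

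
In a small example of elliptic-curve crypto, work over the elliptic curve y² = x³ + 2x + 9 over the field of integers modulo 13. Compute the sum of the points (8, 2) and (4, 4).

(11, 6)

(8, 2) + (4, 4). λ = (4 - 2)/(4 - 8) ≡ 2/9 mod 13. 9⁻¹ ≡ 3 (mod 13), so λ ≡ 6.
  x = λ² - 8 - 4 = 36 - 12 ≡ 11; y = λ·(8 - 11) - 2 ≡ 6. → (11, 6)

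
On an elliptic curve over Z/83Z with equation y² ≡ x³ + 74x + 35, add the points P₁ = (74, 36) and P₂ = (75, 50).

(74, 36) + (75, 50). λ = (50 - 36)/(75 - 74) ≡ 14/1 mod 83. 1⁻¹ ≡ 1 (mod 83), so λ ≡ 14.
  x = λ² - 74 - 75 = 196 - 149 ≡ 47; y = λ·(74 - 47) - 36 ≡ 10. → (47, 10)

(47, 10)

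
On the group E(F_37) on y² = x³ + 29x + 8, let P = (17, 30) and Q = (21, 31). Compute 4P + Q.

(4, 22)

First 4P:
Double-and-add on 4 = (100)₂. Start with P = (17, 30) for the leading 1-bit.
double: tangent at (17, 30): λ = (3·17² + 29)/(2·30) ≡ 8/23. 23⁻¹ ≡ 29 (mod 37) since 23·29 = 667 ≡ 1, so λ ≡ 8·29 ≡ 10.
  x = λ² - 17 - 17 = 100 - 34 ≡ 29; y = λ·(17 - 29) - 30 ≡ 35. → (29, 35)
double: tangent at (29, 35): λ = (3·29² + 29)/(2·35) ≡ 36/33. 33⁻¹ ≡ 9 (mod 37), so λ ≡ 36·9 ≡ 28.
  x = λ² - 29 - 29 = 784 - 58 ≡ 23; y = λ·(29 - 23) - 35 ≡ 22. → (23, 22)
4P = (23, 22).
Finally 4P + Q:
(23, 22) + (21, 31). λ = (31 - 22)/(21 - 23) ≡ 9/35 mod 37. 35⁻¹ ≡ 18 (mod 37), so λ ≡ 14.
  x = λ² - 23 - 21 = 196 - 44 ≡ 4; y = λ·(23 - 4) - 22 ≡ 22. → (4, 22)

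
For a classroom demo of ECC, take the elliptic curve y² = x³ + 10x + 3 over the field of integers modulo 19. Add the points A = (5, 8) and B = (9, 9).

(11, 0)

(5, 8) + (9, 9). λ = (9 - 8)/(9 - 5) ≡ 1/4 mod 19. 4⁻¹ ≡ 5 (mod 19) since 4·5 = 20 ≡ 1, so λ ≡ 5.
  x = λ² - 5 - 9 = 25 - 14 ≡ 11; y = λ·(5 - 11) - 8 ≡ 0. → (11, 0)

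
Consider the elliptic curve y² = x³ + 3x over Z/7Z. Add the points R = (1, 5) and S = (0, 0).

(1, 5) + (0, 0). λ = (0 - 5)/(0 - 1) ≡ 2/6 mod 7. 6⁻¹ ≡ 6 (mod 7), so λ ≡ 5.
  x = λ² - 1 - 0 = 25 - 1 ≡ 3; y = λ·(1 - 3) - 5 ≡ 6. → (3, 6)

(3, 6)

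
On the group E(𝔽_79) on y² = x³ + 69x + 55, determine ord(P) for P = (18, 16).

2P: tangent at (18, 16): λ = (3·18² + 69)/(2·16) ≡ 14/32. 32⁻¹ ≡ 42 (mod 79) since 32·42 = 1344 ≡ 1, so λ ≡ 14·42 ≡ 35.
  x = λ² - 18 - 18 = 1225 - 36 ≡ 4; y = λ·(18 - 4) - 16 ≡ 0. → (4, 0)
3P: (4, 0) + (18, 16). λ = (16 - 0)/(18 - 4) ≡ 16/14 mod 79. 14⁻¹ ≡ 17 (mod 79) since 14·17 = 238 ≡ 1, so λ ≡ 35.
  x = λ² - 4 - 18 = 1225 - 22 ≡ 18; y = λ·(4 - 18) - 0 ≡ 63. → (18, 63)
4P: (18, 63) + (18, 16): same x and y₁ ≡ -y₂, so the sum is 𝒪.
4P = 𝒪, so the order is 4.

4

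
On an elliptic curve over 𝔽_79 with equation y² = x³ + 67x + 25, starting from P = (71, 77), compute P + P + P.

Repeated addition: build up to 3P.
2P: tangent at (71, 77): λ = (3·71² + 67)/(2·77) ≡ 22/75. 75⁻¹ ≡ 59 (mod 79), so λ ≡ 22·59 ≡ 34.
  x = λ² - 71 - 71 = 1156 - 142 ≡ 66; y = λ·(71 - 66) - 77 ≡ 14. → (66, 14)
3P: (66, 14) + (71, 77). λ = (77 - 14)/(71 - 66) ≡ 63/5 mod 79. 5⁻¹ ≡ 16 (mod 79) since 5·16 = 80 ≡ 1, so λ ≡ 60.
  x = λ² - 66 - 71 = 3600 - 137 ≡ 66; y = λ·(66 - 66) - 14 ≡ 65. → (66, 65)

(66, 65)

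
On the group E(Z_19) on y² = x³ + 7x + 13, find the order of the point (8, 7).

2P: tangent at (8, 7): λ = (3·8² + 7)/(2·7) ≡ 9/14. 14⁻¹ ≡ 15 (mod 19), so λ ≡ 9·15 ≡ 2.
  x = λ² - 8 - 8 = 4 - 16 ≡ 7; y = λ·(8 - 7) - 7 ≡ 14. → (7, 14)
3P: (7, 14) + (8, 7). λ = (7 - 14)/(8 - 7) ≡ 12/1 mod 19. 1⁻¹ ≡ 1 (mod 19), so λ ≡ 12.
  x = λ² - 7 - 8 = 144 - 15 ≡ 15; y = λ·(7 - 15) - 14 ≡ 4. → (15, 4)
4P: (15, 4) + (8, 7). λ = (7 - 4)/(8 - 15) ≡ 3/12 mod 19. 12⁻¹ ≡ 8 (mod 19), so λ ≡ 5.
  x = λ² - 15 - 8 = 25 - 23 ≡ 2; y = λ·(15 - 2) - 4 ≡ 4. → (2, 4)
5P: (2, 4) + (8, 7). λ = (7 - 4)/(8 - 2) ≡ 3/6 mod 19. 6⁻¹ ≡ 16 (mod 19), so λ ≡ 10.
  x = λ² - 2 - 8 = 100 - 10 ≡ 14; y = λ·(2 - 14) - 4 ≡ 9. → (14, 9)
6P: (14, 9) + (8, 7). λ = (7 - 9)/(8 - 14) ≡ 17/13 mod 19. 13⁻¹ ≡ 3 (mod 19) since 13·3 = 39 ≡ 1, so λ ≡ 13.
  x = λ² - 14 - 8 = 169 - 22 ≡ 14; y = λ·(14 - 14) - 9 ≡ 10. → (14, 10)
7P: (14, 10) + (8, 7). λ = (7 - 10)/(8 - 14) ≡ 16/13 mod 19. 13⁻¹ ≡ 3 (mod 19), so λ ≡ 10.
  x = λ² - 14 - 8 = 100 - 22 ≡ 2; y = λ·(14 - 2) - 10 ≡ 15. → (2, 15)
8P: (2, 15) + (8, 7). λ = (7 - 15)/(8 - 2) ≡ 11/6 mod 19. 6⁻¹ ≡ 16 (mod 19), so λ ≡ 5.
  x = λ² - 2 - 8 = 25 - 10 ≡ 15; y = λ·(2 - 15) - 15 ≡ 15. → (15, 15)
9P: (15, 15) + (8, 7). λ = (7 - 15)/(8 - 15) ≡ 11/12 mod 19. 12⁻¹ ≡ 8 (mod 19), so λ ≡ 12.
  x = λ² - 15 - 8 = 144 - 23 ≡ 7; y = λ·(15 - 7) - 15 ≡ 5. → (7, 5)
10P: (7, 5) + (8, 7). λ = (7 - 5)/(8 - 7) ≡ 2/1 mod 19. 1⁻¹ ≡ 1 (mod 19), so λ ≡ 2.
  x = λ² - 7 - 8 = 4 - 15 ≡ 8; y = λ·(7 - 8) - 5 ≡ 12. → (8, 12)
11P: (8, 12) + (8, 7): same x and y₁ ≡ -y₂, so the sum is O.
11P = O, so the order is 11.

11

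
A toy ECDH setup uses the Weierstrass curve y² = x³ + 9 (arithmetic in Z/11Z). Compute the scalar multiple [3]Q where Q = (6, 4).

Repeated addition: build up to 3Q.
2Q: tangent at (6, 4): λ = (3·6² + 0)/(2·4) ≡ 9/8. 8⁻¹ ≡ 7 (mod 11) since 8·7 = 56 ≡ 1, so λ ≡ 9·7 ≡ 8.
  x = λ² - 6 - 6 = 64 - 12 ≡ 8; y = λ·(6 - 8) - 4 ≡ 2. → (8, 2)
3Q: (8, 2) + (6, 4). λ = (4 - 2)/(6 - 8) ≡ 2/9 mod 11. 9⁻¹ ≡ 5 (mod 11), so λ ≡ 10.
  x = λ² - 8 - 6 = 100 - 14 ≡ 9; y = λ·(8 - 9) - 2 ≡ 10. → (9, 10)

(9, 10)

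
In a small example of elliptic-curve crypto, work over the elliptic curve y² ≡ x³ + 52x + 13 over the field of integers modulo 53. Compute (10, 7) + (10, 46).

O

The two points share x = 10 and their y-coordinates satisfy 7 + 46 ≡ 0 (mod 53), so they are inverses. Their sum is O.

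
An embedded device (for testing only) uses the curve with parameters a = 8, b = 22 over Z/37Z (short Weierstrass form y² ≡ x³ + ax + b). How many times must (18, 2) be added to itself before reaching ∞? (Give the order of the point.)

6

2P: tangent at (18, 2): λ = (3·18² + 8)/(2·2) ≡ 18/4. 4⁻¹ ≡ 28 (mod 37) since 4·28 = 112 ≡ 1, so λ ≡ 18·28 ≡ 23.
  x = λ² - 18 - 18 = 529 - 36 ≡ 12; y = λ·(18 - 12) - 2 ≡ 25. → (12, 25)
3P: (12, 25) + (18, 2). λ = (2 - 25)/(18 - 12) ≡ 14/6 mod 37. 6⁻¹ ≡ 31 (mod 37), so λ ≡ 27.
  x = λ² - 12 - 18 = 729 - 30 ≡ 33; y = λ·(12 - 33) - 25 ≡ 0. → (33, 0)
4P: (33, 0) + (18, 2). λ = (2 - 0)/(18 - 33) ≡ 2/22 mod 37. 22⁻¹ ≡ 32 (mod 37), so λ ≡ 27.
  x = λ² - 33 - 18 = 729 - 51 ≡ 12; y = λ·(33 - 12) - 0 ≡ 12. → (12, 12)
5P: (12, 12) + (18, 2). λ = (2 - 12)/(18 - 12) ≡ 27/6 mod 37. 6⁻¹ ≡ 31 (mod 37) since 6·31 = 186 ≡ 1, so λ ≡ 23.
  x = λ² - 12 - 18 = 529 - 30 ≡ 18; y = λ·(12 - 18) - 12 ≡ 35. → (18, 35)
6P: (18, 35) + (18, 2): same x and y₁ ≡ -y₂, so the sum is ∞.
6P = ∞, so the order is 6.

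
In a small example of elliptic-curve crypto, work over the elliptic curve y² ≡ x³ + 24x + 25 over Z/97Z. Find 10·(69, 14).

(17, 60)

Write P = (69, 14).
Repeated addition: build up to 10P.
2P: tangent at (69, 14): λ = (3·69² + 24)/(2·14) ≡ 48/28. 28⁻¹ ≡ 52 (mod 97) since 28·52 = 1456 ≡ 1, so λ ≡ 48·52 ≡ 71.
  x = λ² - 69 - 69 = 5041 - 138 ≡ 53; y = λ·(69 - 53) - 14 ≡ 55. → (53, 55)
3P: (53, 55) + (69, 14). λ = (14 - 55)/(69 - 53) ≡ 56/16 mod 97. 16⁻¹ ≡ 91 (mod 97), so λ ≡ 52.
  x = λ² - 53 - 69 = 2704 - 122 ≡ 60; y = λ·(53 - 60) - 55 ≡ 66. → (60, 66)
4P: (60, 66) + (69, 14). λ = (14 - 66)/(69 - 60) ≡ 45/9 mod 97. 9⁻¹ ≡ 54 (mod 97), so λ ≡ 5.
  x = λ² - 60 - 69 = 25 - 129 ≡ 90; y = λ·(60 - 90) - 66 ≡ 75. → (90, 75)
5P: (90, 75) + (69, 14). λ = (14 - 75)/(69 - 90) ≡ 36/76 mod 97. 76⁻¹ ≡ 60 (mod 97), so λ ≡ 26.
  x = λ² - 90 - 69 = 676 - 159 ≡ 32; y = λ·(90 - 32) - 75 ≡ 75. → (32, 75)
6P: (32, 75) + (69, 14). λ = (14 - 75)/(69 - 32) ≡ 36/37 mod 97. 37⁻¹ ≡ 21 (mod 97), so λ ≡ 77.
  x = λ² - 32 - 69 = 5929 - 101 ≡ 8; y = λ·(32 - 8) - 75 ≡ 27. → (8, 27)
7P: (8, 27) + (69, 14). λ = (14 - 27)/(69 - 8) ≡ 84/61 mod 97. 61⁻¹ ≡ 35 (mod 97), so λ ≡ 30.
  x = λ² - 8 - 69 = 900 - 77 ≡ 47; y = λ·(8 - 47) - 27 ≡ 64. → (47, 64)
8P: (47, 64) + (69, 14). λ = (14 - 64)/(69 - 47) ≡ 47/22 mod 97. 22⁻¹ ≡ 75 (mod 97), so λ ≡ 33.
  x = λ² - 47 - 69 = 1089 - 116 ≡ 3; y = λ·(47 - 3) - 64 ≡ 30. → (3, 30)
9P: (3, 30) + (69, 14). λ = (14 - 30)/(69 - 3) ≡ 81/66 mod 97. 66⁻¹ ≡ 25 (mod 97) since 66·25 = 1650 ≡ 1, so λ ≡ 85.
  x = λ² - 3 - 69 = 7225 - 72 ≡ 72; y = λ·(3 - 72) - 30 ≡ 22. → (72, 22)
10P: (72, 22) + (69, 14). λ = (14 - 22)/(69 - 72) ≡ 89/94 mod 97. 94⁻¹ ≡ 32 (mod 97) since 94·32 = 3008 ≡ 1, so λ ≡ 35.
  x = λ² - 72 - 69 = 1225 - 141 ≡ 17; y = λ·(72 - 17) - 22 ≡ 60. → (17, 60)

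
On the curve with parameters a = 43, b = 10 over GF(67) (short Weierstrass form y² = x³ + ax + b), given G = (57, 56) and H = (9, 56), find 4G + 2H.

(33, 39)

First 4G:
Repeated addition: build up to 4G.
2G: tangent at (57, 56): λ = (3·57² + 43)/(2·56) ≡ 8/45. 45⁻¹ ≡ 3 (mod 67), so λ ≡ 8·3 ≡ 24.
  x = λ² - 57 - 57 = 576 - 114 ≡ 60; y = λ·(57 - 60) - 56 ≡ 6. → (60, 6)
3G: (60, 6) + (57, 56). λ = (56 - 6)/(57 - 60) ≡ 50/64 mod 67. 64⁻¹ ≡ 22 (mod 67) since 64·22 = 1408 ≡ 1, so λ ≡ 28.
  x = λ² - 60 - 57 = 784 - 117 ≡ 64; y = λ·(60 - 64) - 6 ≡ 16. → (64, 16)
4G: (64, 16) + (57, 56). λ = (56 - 16)/(57 - 64) ≡ 40/60 mod 67. 60⁻¹ ≡ 19 (mod 67), so λ ≡ 23.
  x = λ² - 64 - 57 = 529 - 121 ≡ 6; y = λ·(64 - 6) - 16 ≡ 45. → (6, 45)
4G = (6, 45).
Next 2H:
Repeated addition: build up to 2H.
2H: tangent at (9, 56): λ = (3·9² + 43)/(2·56) ≡ 18/45. 45⁻¹ ≡ 3 (mod 67) since 45·3 = 135 ≡ 1, so λ ≡ 18·3 ≡ 54.
  x = λ² - 9 - 9 = 2916 - 18 ≡ 17; y = λ·(9 - 17) - 56 ≡ 48. → (17, 48)
2H = (17, 48).
Finally 4G + 2H:
(6, 45) + (17, 48). λ = (48 - 45)/(17 - 6) ≡ 3/11 mod 67. 11⁻¹ ≡ 61 (mod 67), so λ ≡ 49.
  x = λ² - 6 - 17 = 2401 - 23 ≡ 33; y = λ·(6 - 33) - 45 ≡ 39. → (33, 39)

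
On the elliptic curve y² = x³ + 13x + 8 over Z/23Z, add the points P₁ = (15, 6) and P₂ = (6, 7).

(4, 3)

(15, 6) + (6, 7). λ = (7 - 6)/(6 - 15) ≡ 1/14 mod 23. 14⁻¹ ≡ 5 (mod 23), so λ ≡ 5.
  x = λ² - 15 - 6 = 25 - 21 ≡ 4; y = λ·(15 - 4) - 6 ≡ 3. → (4, 3)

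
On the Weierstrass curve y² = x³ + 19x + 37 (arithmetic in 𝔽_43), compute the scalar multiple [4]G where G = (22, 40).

Double-and-add on 4 = (100)₂. Start with G = (22, 40) for the leading 1-bit.
double: tangent at (22, 40): λ = (3·22² + 19)/(2·40) ≡ 9/37. 37⁻¹ ≡ 7 (mod 43) since 37·7 = 259 ≡ 1, so λ ≡ 9·7 ≡ 20.
  x = λ² - 22 - 22 = 400 - 44 ≡ 12; y = λ·(22 - 12) - 40 ≡ 31. → (12, 31)
double: tangent at (12, 31): λ = (3·12² + 19)/(2·31) ≡ 21/19. 19⁻¹ ≡ 34 (mod 43), so λ ≡ 21·34 ≡ 26.
  x = λ² - 12 - 12 = 676 - 24 ≡ 7; y = λ·(12 - 7) - 31 ≡ 13. → (7, 13)

(7, 13)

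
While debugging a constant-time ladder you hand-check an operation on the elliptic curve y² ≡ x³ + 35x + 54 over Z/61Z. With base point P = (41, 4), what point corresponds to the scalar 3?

(26, 39)

Repeated addition: build up to 3P.
2P: tangent at (41, 4): λ = (3·41² + 35)/(2·4) ≡ 15/8. 8⁻¹ ≡ 23 (mod 61), so λ ≡ 15·23 ≡ 40.
  x = λ² - 41 - 41 = 1600 - 82 ≡ 54; y = λ·(41 - 54) - 4 ≡ 25. → (54, 25)
3P: (54, 25) + (41, 4). λ = (4 - 25)/(41 - 54) ≡ 40/48 mod 61. 48⁻¹ ≡ 14 (mod 61), so λ ≡ 11.
  x = λ² - 54 - 41 = 121 - 95 ≡ 26; y = λ·(54 - 26) - 25 ≡ 39. → (26, 39)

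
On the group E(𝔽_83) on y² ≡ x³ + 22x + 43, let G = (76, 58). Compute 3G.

(29, 2)

Repeated addition: build up to 3G.
2G: tangent at (76, 58): λ = (3·76² + 22)/(2·58) ≡ 3/33. 33⁻¹ ≡ 78 (mod 83), so λ ≡ 3·78 ≡ 68.
  x = λ² - 76 - 76 = 4624 - 152 ≡ 73; y = λ·(76 - 73) - 58 ≡ 63. → (73, 63)
3G: (73, 63) + (76, 58). λ = (58 - 63)/(76 - 73) ≡ 78/3 mod 83. 3⁻¹ ≡ 28 (mod 83) since 3·28 = 84 ≡ 1, so λ ≡ 26.
  x = λ² - 73 - 76 = 676 - 149 ≡ 29; y = λ·(73 - 29) - 63 ≡ 2. → (29, 2)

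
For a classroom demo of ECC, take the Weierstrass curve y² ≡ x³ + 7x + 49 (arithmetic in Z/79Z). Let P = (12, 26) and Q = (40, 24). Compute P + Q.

(12, 26) + (40, 24). λ = (24 - 26)/(40 - 12) ≡ 77/28 mod 79. 28⁻¹ ≡ 48 (mod 79) since 28·48 = 1344 ≡ 1, so λ ≡ 62.
  x = λ² - 12 - 40 = 3844 - 52 ≡ 0; y = λ·(12 - 0) - 26 ≡ 7. → (0, 7)

(0, 7)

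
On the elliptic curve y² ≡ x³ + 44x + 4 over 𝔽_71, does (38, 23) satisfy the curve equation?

y² = 23² ≡ 32; x³ + 44x + 4 = 56548 ≡ 32 (mod 71). 32 = 32.

yes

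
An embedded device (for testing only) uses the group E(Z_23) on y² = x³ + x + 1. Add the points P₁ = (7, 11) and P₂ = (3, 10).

(7, 11) + (3, 10). λ = (10 - 11)/(3 - 7) ≡ 22/19 mod 23. 19⁻¹ ≡ 17 (mod 23), so λ ≡ 6.
  x = λ² - 7 - 3 = 36 - 10 ≡ 3; y = λ·(7 - 3) - 11 ≡ 13. → (3, 13)

(3, 13)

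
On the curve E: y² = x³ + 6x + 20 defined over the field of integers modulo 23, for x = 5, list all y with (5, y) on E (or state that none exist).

x³ + 6x + 20 = 175 ≡ 14 (mod 23).
14 is a non-residue mod 23; no y exists.

none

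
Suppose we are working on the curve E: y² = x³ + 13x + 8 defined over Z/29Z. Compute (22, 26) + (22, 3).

The two points share x = 22 and their y-coordinates satisfy 26 + 3 ≡ 0 (mod 29), so they are inverses. Their sum is the point at infinity.

O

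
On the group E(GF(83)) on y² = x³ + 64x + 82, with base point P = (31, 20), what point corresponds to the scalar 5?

Repeated addition: build up to 5P.
2P: tangent at (31, 20): λ = (3·31² + 64)/(2·20) ≡ 42/40. 40⁻¹ ≡ 27 (mod 83), so λ ≡ 42·27 ≡ 55.
  x = λ² - 31 - 31 = 3025 - 62 ≡ 58; y = λ·(31 - 58) - 20 ≡ 72. → (58, 72)
3P: (58, 72) + (31, 20). λ = (20 - 72)/(31 - 58) ≡ 31/56 mod 83. 56⁻¹ ≡ 43 (mod 83), so λ ≡ 5.
  x = λ² - 58 - 31 = 25 - 89 ≡ 19; y = λ·(58 - 19) - 72 ≡ 40. → (19, 40)
4P: (19, 40) + (31, 20). λ = (20 - 40)/(31 - 19) ≡ 63/12 mod 83. 12⁻¹ ≡ 7 (mod 83), so λ ≡ 26.
  x = λ² - 19 - 31 = 676 - 50 ≡ 45; y = λ·(19 - 45) - 40 ≡ 31. → (45, 31)
5P: (45, 31) + (31, 20). λ = (20 - 31)/(31 - 45) ≡ 72/69 mod 83. 69⁻¹ ≡ 77 (mod 83), so λ ≡ 66.
  x = λ² - 45 - 31 = 4356 - 76 ≡ 47; y = λ·(45 - 47) - 31 ≡ 3. → (47, 3)

(47, 3)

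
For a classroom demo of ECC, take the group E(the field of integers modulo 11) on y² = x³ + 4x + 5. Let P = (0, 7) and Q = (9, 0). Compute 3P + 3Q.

First 3P:
Repeated addition: build up to 3P.
2P: tangent at (0, 7): λ = (3·0² + 4)/(2·7) ≡ 4/3. 3⁻¹ ≡ 4 (mod 11), so λ ≡ 4·4 ≡ 5.
  x = λ² - 0 - 0 = 25 - 0 ≡ 3; y = λ·(0 - 3) - 7 ≡ 0. → (3, 0)
3P: (3, 0) + (0, 7). λ = (7 - 0)/(0 - 3) ≡ 7/8 mod 11. 8⁻¹ ≡ 7 (mod 11) since 8·7 = 56 ≡ 1, so λ ≡ 5.
  x = λ² - 3 - 0 = 25 - 3 ≡ 0; y = λ·(3 - 0) - 0 ≡ 4. → (0, 4)
3P = (0, 4).
Next 3Q:
Repeated addition: build up to 3Q.
2Q: (9, 0) + (9, 0): same x and y₁ ≡ -y₂, so the sum is ∞.
3Q: ∞ + (9, 0) = (9, 0) (identity).
3Q = (9, 0).
Finally 3P + 3Q:
(0, 4) + (9, 0). λ = (0 - 4)/(9 - 0) ≡ 7/9 mod 11. 9⁻¹ ≡ 5 (mod 11) since 9·5 = 45 ≡ 1, so λ ≡ 2.
  x = λ² - 0 - 9 = 4 - 9 ≡ 6; y = λ·(0 - 6) - 4 ≡ 6. → (6, 6)

(6, 6)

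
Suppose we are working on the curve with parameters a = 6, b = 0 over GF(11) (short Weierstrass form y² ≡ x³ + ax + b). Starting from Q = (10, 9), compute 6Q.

O

Double-and-add on 6 = (110)₂. Start with Q = (10, 9) for the leading 1-bit.
double: tangent at (10, 9): λ = (3·10² + 6)/(2·9) ≡ 9/7. 7⁻¹ ≡ 8 (mod 11), so λ ≡ 9·8 ≡ 6.
  x = λ² - 10 - 10 = 36 - 20 ≡ 5; y = λ·(10 - 5) - 9 ≡ 10. → (5, 10)
add Q: (5, 10) + (10, 9). λ = (9 - 10)/(10 - 5) ≡ 10/5 mod 11. 5⁻¹ ≡ 9 (mod 11), so λ ≡ 2.
  x = λ² - 5 - 10 = 4 - 15 ≡ 0; y = λ·(5 - 0) - 10 ≡ 0. → (0, 0)
double: (0, 0) + (0, 0): same x and y₁ ≡ -y₂, so the sum is the point at infinity.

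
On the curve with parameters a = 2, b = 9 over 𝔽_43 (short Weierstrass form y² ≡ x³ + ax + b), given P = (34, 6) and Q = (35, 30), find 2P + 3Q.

(33, 8)

First 2P:
Repeated addition: build up to 2P.
2P: tangent at (34, 6): λ = (3·34² + 2)/(2·6) ≡ 30/12. 12⁻¹ ≡ 18 (mod 43), so λ ≡ 30·18 ≡ 24.
  x = λ² - 34 - 34 = 576 - 68 ≡ 35; y = λ·(34 - 35) - 6 ≡ 13. → (35, 13)
2P = (35, 13).
Next 3Q:
Repeated addition: build up to 3Q.
2Q: tangent at (35, 30): λ = (3·35² + 2)/(2·30) ≡ 22/17. 17⁻¹ ≡ 38 (mod 43) since 17·38 = 646 ≡ 1, so λ ≡ 22·38 ≡ 19.
  x = λ² - 35 - 35 = 361 - 70 ≡ 33; y = λ·(35 - 33) - 30 ≡ 8. → (33, 8)
3Q: (33, 8) + (35, 30). λ = (30 - 8)/(35 - 33) ≡ 22/2 mod 43. 2⁻¹ ≡ 22 (mod 43), so λ ≡ 11.
  x = λ² - 33 - 35 = 121 - 68 ≡ 10; y = λ·(33 - 10) - 8 ≡ 30. → (10, 30)
3Q = (10, 30).
Finally 2P + 3Q:
(35, 13) + (10, 30). λ = (30 - 13)/(10 - 35) ≡ 17/18 mod 43. 18⁻¹ ≡ 12 (mod 43) since 18·12 = 216 ≡ 1, so λ ≡ 32.
  x = λ² - 35 - 10 = 1024 - 45 ≡ 33; y = λ·(35 - 33) - 13 ≡ 8. → (33, 8)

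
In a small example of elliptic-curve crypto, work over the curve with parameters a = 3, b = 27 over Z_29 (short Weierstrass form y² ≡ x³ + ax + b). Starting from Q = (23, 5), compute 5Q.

(27, 10)

Double-and-add on 5 = (101)₂. Start with Q = (23, 5) for the leading 1-bit.
double: tangent at (23, 5): λ = (3·23² + 3)/(2·5) ≡ 24/10. 10⁻¹ ≡ 3 (mod 29), so λ ≡ 24·3 ≡ 14.
  x = λ² - 23 - 23 = 196 - 46 ≡ 5; y = λ·(23 - 5) - 5 ≡ 15. → (5, 15)
double: tangent at (5, 15): λ = (3·5² + 3)/(2·15) ≡ 20/1. 1⁻¹ ≡ 1 (mod 29) since 1·1 = 1 ≡ 1, so λ ≡ 20·1 ≡ 20.
  x = λ² - 5 - 5 = 400 - 10 ≡ 13; y = λ·(5 - 13) - 15 ≡ 28. → (13, 28)
add Q: (13, 28) + (23, 5). λ = (5 - 28)/(23 - 13) ≡ 6/10 mod 29. 10⁻¹ ≡ 3 (mod 29) since 10·3 = 30 ≡ 1, so λ ≡ 18.
  x = λ² - 13 - 23 = 324 - 36 ≡ 27; y = λ·(13 - 27) - 28 ≡ 10. → (27, 10)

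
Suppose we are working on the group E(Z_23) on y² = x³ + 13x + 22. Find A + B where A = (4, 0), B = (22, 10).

(4, 0) + (22, 10). λ = (10 - 0)/(22 - 4) ≡ 10/18 mod 23. 18⁻¹ ≡ 9 (mod 23) since 18·9 = 162 ≡ 1, so λ ≡ 21.
  x = λ² - 4 - 22 = 441 - 26 ≡ 1; y = λ·(4 - 1) - 0 ≡ 17. → (1, 17)

(1, 17)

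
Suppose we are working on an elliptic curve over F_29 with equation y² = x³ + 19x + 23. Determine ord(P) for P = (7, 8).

2P: tangent at (7, 8): λ = (3·7² + 19)/(2·8) ≡ 21/16. 16⁻¹ ≡ 20 (mod 29) since 16·20 = 320 ≡ 1, so λ ≡ 21·20 ≡ 14.
  x = λ² - 7 - 7 = 196 - 14 ≡ 8; y = λ·(7 - 8) - 8 ≡ 7. → (8, 7)
3P: (8, 7) + (7, 8). λ = (8 - 7)/(7 - 8) ≡ 1/28 mod 29. 28⁻¹ ≡ 28 (mod 29), so λ ≡ 28.
  x = λ² - 8 - 7 = 784 - 15 ≡ 15; y = λ·(8 - 15) - 7 ≡ 0. → (15, 0)
4P: (15, 0) + (7, 8). λ = (8 - 0)/(7 - 15) ≡ 8/21 mod 29. 21⁻¹ ≡ 18 (mod 29), so λ ≡ 28.
  x = λ² - 15 - 7 = 784 - 22 ≡ 8; y = λ·(15 - 8) - 0 ≡ 22. → (8, 22)
5P: (8, 22) + (7, 8). λ = (8 - 22)/(7 - 8) ≡ 15/28 mod 29. 28⁻¹ ≡ 28 (mod 29) since 28·28 = 784 ≡ 1, so λ ≡ 14.
  x = λ² - 8 - 7 = 196 - 15 ≡ 7; y = λ·(8 - 7) - 22 ≡ 21. → (7, 21)
6P: (7, 21) + (7, 8): same x and y₁ ≡ -y₂, so the sum is ∞.
6P = ∞, so the order is 6.

6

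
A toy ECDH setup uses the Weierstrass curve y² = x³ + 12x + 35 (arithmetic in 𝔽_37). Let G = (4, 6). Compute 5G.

Double-and-add on 5 = (101)₂. Start with G = (4, 6) for the leading 1-bit.
double: tangent at (4, 6): λ = (3·4² + 12)/(2·6) ≡ 23/12. 12⁻¹ ≡ 34 (mod 37), so λ ≡ 23·34 ≡ 5.
  x = λ² - 4 - 4 = 25 - 8 ≡ 17; y = λ·(4 - 17) - 6 ≡ 3. → (17, 3)
double: tangent at (17, 3): λ = (3·17² + 12)/(2·3) ≡ 28/6. 6⁻¹ ≡ 31 (mod 37), so λ ≡ 28·31 ≡ 17.
  x = λ² - 17 - 17 = 289 - 34 ≡ 33; y = λ·(17 - 33) - 3 ≡ 21. → (33, 21)
add G: (33, 21) + (4, 6). λ = (6 - 21)/(4 - 33) ≡ 22/8 mod 37. 8⁻¹ ≡ 14 (mod 37), so λ ≡ 12.
  x = λ² - 33 - 4 = 144 - 37 ≡ 33; y = λ·(33 - 33) - 21 ≡ 16. → (33, 16)

(33, 16)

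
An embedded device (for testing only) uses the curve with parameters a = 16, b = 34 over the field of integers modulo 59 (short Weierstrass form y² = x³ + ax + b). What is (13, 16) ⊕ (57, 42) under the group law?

(8, 54)

(13, 16) + (57, 42). λ = (42 - 16)/(57 - 13) ≡ 26/44 mod 59. 44⁻¹ ≡ 55 (mod 59), so λ ≡ 14.
  x = λ² - 13 - 57 = 196 - 70 ≡ 8; y = λ·(13 - 8) - 16 ≡ 54. → (8, 54)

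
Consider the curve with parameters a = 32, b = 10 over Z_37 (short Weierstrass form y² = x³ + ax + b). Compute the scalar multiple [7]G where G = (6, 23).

(8, 36)

Repeated addition: build up to 7G.
2G: tangent at (6, 23): λ = (3·6² + 32)/(2·23) ≡ 29/9. 9⁻¹ ≡ 33 (mod 37), so λ ≡ 29·33 ≡ 32.
  x = λ² - 6 - 6 = 1024 - 12 ≡ 13; y = λ·(6 - 13) - 23 ≡ 12. → (13, 12)
3G: (13, 12) + (6, 23). λ = (23 - 12)/(6 - 13) ≡ 11/30 mod 37. 30⁻¹ ≡ 21 (mod 37), so λ ≡ 9.
  x = λ² - 13 - 6 = 81 - 19 ≡ 25; y = λ·(13 - 25) - 12 ≡ 28. → (25, 28)
4G: (25, 28) + (6, 23). λ = (23 - 28)/(6 - 25) ≡ 32/18 mod 37. 18⁻¹ ≡ 35 (mod 37), so λ ≡ 10.
  x = λ² - 25 - 6 = 100 - 31 ≡ 32; y = λ·(25 - 32) - 28 ≡ 13. → (32, 13)
5G: (32, 13) + (6, 23). λ = (23 - 13)/(6 - 32) ≡ 10/11 mod 37. 11⁻¹ ≡ 27 (mod 37) since 11·27 = 297 ≡ 1, so λ ≡ 11.
  x = λ² - 32 - 6 = 121 - 38 ≡ 9; y = λ·(32 - 9) - 13 ≡ 18. → (9, 18)
6G: (9, 18) + (6, 23). λ = (23 - 18)/(6 - 9) ≡ 5/34 mod 37. 34⁻¹ ≡ 12 (mod 37), so λ ≡ 23.
  x = λ² - 9 - 6 = 529 - 15 ≡ 33; y = λ·(9 - 33) - 18 ≡ 22. → (33, 22)
7G: (33, 22) + (6, 23). λ = (23 - 22)/(6 - 33) ≡ 1/10 mod 37. 10⁻¹ ≡ 26 (mod 37), so λ ≡ 26.
  x = λ² - 33 - 6 = 676 - 39 ≡ 8; y = λ·(33 - 8) - 22 ≡ 36. → (8, 36)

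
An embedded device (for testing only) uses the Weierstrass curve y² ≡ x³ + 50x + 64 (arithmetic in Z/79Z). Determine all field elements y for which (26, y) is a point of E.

x³ + 50x + 64 = 18940 ≡ 59 (mod 79).
59 is a non-residue mod 79; no y exists.

none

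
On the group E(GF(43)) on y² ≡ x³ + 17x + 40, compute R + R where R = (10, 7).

tangent at (10, 7): λ = (3·10² + 17)/(2·7) ≡ 16/14. 14⁻¹ ≡ 40 (mod 43), so λ ≡ 16·40 ≡ 38.
  x = λ² - 10 - 10 = 1444 - 20 ≡ 5; y = λ·(10 - 5) - 7 ≡ 11. → (5, 11)

(5, 11)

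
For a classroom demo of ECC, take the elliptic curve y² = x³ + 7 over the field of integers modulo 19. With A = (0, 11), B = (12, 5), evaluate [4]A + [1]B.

First 4A:
Repeated addition: build up to 4A.
2A: tangent at (0, 11): λ = (3·0² + 0)/(2·11) ≡ 0/3. 3⁻¹ ≡ 13 (mod 19), so λ ≡ 0·13 ≡ 0.
  x = λ² - 0 - 0 = 0 - 0 ≡ 0; y = λ·(0 - 0) - 11 ≡ 8. → (0, 8)
3A: (0, 8) + (0, 11): same x and y₁ ≡ -y₂, so the sum is ∞.
4A: ∞ + (0, 11) = (0, 11) (identity).
4A = (0, 11).
Finally 4A + B:
(0, 11) + (12, 5). λ = (5 - 11)/(12 - 0) ≡ 13/12 mod 19. 12⁻¹ ≡ 8 (mod 19), so λ ≡ 9.
  x = λ² - 0 - 12 = 81 - 12 ≡ 12; y = λ·(0 - 12) - 11 ≡ 14. → (12, 14)

(12, 14)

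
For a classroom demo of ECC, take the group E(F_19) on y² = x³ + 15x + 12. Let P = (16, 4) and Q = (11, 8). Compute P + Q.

(16, 4) + (11, 8). λ = (8 - 4)/(11 - 16) ≡ 4/14 mod 19. 14⁻¹ ≡ 15 (mod 19), so λ ≡ 3.
  x = λ² - 16 - 11 = 9 - 27 ≡ 1; y = λ·(16 - 1) - 4 ≡ 3. → (1, 3)

(1, 3)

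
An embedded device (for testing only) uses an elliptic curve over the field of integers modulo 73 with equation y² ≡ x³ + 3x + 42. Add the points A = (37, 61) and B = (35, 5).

(37, 61) + (35, 5). λ = (5 - 61)/(35 - 37) ≡ 17/71 mod 73. 71⁻¹ ≡ 36 (mod 73), so λ ≡ 28.
  x = λ² - 37 - 35 = 784 - 72 ≡ 55; y = λ·(37 - 55) - 61 ≡ 19. → (55, 19)

(55, 19)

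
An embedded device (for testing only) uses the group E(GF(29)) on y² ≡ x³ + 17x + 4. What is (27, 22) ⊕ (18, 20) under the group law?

(27, 22) + (18, 20). λ = (20 - 22)/(18 - 27) ≡ 27/20 mod 29. 20⁻¹ ≡ 16 (mod 29), so λ ≡ 26.
  x = λ² - 27 - 18 = 676 - 45 ≡ 22; y = λ·(27 - 22) - 22 ≡ 21. → (22, 21)

(22, 21)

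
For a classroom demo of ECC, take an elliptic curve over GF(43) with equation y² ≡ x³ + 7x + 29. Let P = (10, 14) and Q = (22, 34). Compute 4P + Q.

First 4P:
Repeated addition: build up to 4P.
2P: tangent at (10, 14): λ = (3·10² + 7)/(2·14) ≡ 6/28. 28⁻¹ ≡ 20 (mod 43), so λ ≡ 6·20 ≡ 34.
  x = λ² - 10 - 10 = 1156 - 20 ≡ 18; y = λ·(10 - 18) - 14 ≡ 15. → (18, 15)
3P: (18, 15) + (10, 14). λ = (14 - 15)/(10 - 18) ≡ 42/35 mod 43. 35⁻¹ ≡ 16 (mod 43) since 35·16 = 560 ≡ 1, so λ ≡ 27.
  x = λ² - 18 - 10 = 729 - 28 ≡ 13; y = λ·(18 - 13) - 15 ≡ 34. → (13, 34)
4P: (13, 34) + (10, 14). λ = (14 - 34)/(10 - 13) ≡ 23/40 mod 43. 40⁻¹ ≡ 14 (mod 43) since 40·14 = 560 ≡ 1, so λ ≡ 21.
  x = λ² - 13 - 10 = 441 - 23 ≡ 31; y = λ·(13 - 31) - 34 ≡ 18. → (31, 18)
4P = (31, 18).
Finally 4P + Q:
(31, 18) + (22, 34). λ = (34 - 18)/(22 - 31) ≡ 16/34 mod 43. 34⁻¹ ≡ 19 (mod 43), so λ ≡ 3.
  x = λ² - 31 - 22 = 9 - 53 ≡ 42; y = λ·(31 - 42) - 18 ≡ 35. → (42, 35)

(42, 35)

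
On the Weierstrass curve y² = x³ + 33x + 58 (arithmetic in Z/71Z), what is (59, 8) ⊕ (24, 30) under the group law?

(59, 8) + (24, 30). λ = (30 - 8)/(24 - 59) ≡ 22/36 mod 71. 36⁻¹ ≡ 2 (mod 71) since 36·2 = 72 ≡ 1, so λ ≡ 44.
  x = λ² - 59 - 24 = 1936 - 83 ≡ 7; y = λ·(59 - 7) - 8 ≡ 8. → (7, 8)

(7, 8)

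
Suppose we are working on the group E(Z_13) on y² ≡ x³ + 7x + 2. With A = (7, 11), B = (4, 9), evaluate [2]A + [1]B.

(1, 7)

First 2A:
Repeated addition: build up to 2A.
2A: tangent at (7, 11): λ = (3·7² + 7)/(2·11) ≡ 11/9. 9⁻¹ ≡ 3 (mod 13) since 9·3 = 27 ≡ 1, so λ ≡ 11·3 ≡ 7.
  x = λ² - 7 - 7 = 49 - 14 ≡ 9; y = λ·(7 - 9) - 11 ≡ 1. → (9, 1)
2A = (9, 1).
Finally 2A + B:
(9, 1) + (4, 9). λ = (9 - 1)/(4 - 9) ≡ 8/8 mod 13. 8⁻¹ ≡ 5 (mod 13), so λ ≡ 1.
  x = λ² - 9 - 4 = 1 - 13 ≡ 1; y = λ·(9 - 1) - 1 ≡ 7. → (1, 7)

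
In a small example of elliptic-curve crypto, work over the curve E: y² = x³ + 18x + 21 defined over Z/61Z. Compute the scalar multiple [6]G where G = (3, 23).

Repeated addition: build up to 6G.
2G: tangent at (3, 23): λ = (3·3² + 18)/(2·23) ≡ 45/46. 46⁻¹ ≡ 4 (mod 61) since 46·4 = 184 ≡ 1, so λ ≡ 45·4 ≡ 58.
  x = λ² - 3 - 3 = 3364 - 6 ≡ 3; y = λ·(3 - 3) - 23 ≡ 38. → (3, 38)
3G: (3, 38) + (3, 23): same x and y₁ ≡ -y₂, so the sum is the point at infinity.
4G: the point at infinity + (3, 23) = (3, 23) (identity).
5G: tangent at (3, 23): λ = (3·3² + 18)/(2·23) ≡ 45/46. 46⁻¹ ≡ 4 (mod 61), so λ ≡ 45·4 ≡ 58.
  x = λ² - 3 - 3 = 3364 - 6 ≡ 3; y = λ·(3 - 3) - 23 ≡ 38. → (3, 38)
6G: (3, 38) + (3, 23): same x and y₁ ≡ -y₂, so the sum is the point at infinity.

O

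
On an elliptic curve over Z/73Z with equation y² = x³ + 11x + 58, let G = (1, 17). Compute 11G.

Double-and-add on 11 = (1011)₂. Start with G = (1, 17) for the leading 1-bit.
double: tangent at (1, 17): λ = (3·1² + 11)/(2·17) ≡ 14/34. 34⁻¹ ≡ 58 (mod 73), so λ ≡ 14·58 ≡ 9.
  x = λ² - 1 - 1 = 81 - 2 ≡ 6; y = λ·(1 - 6) - 17 ≡ 11. → (6, 11)
double: tangent at (6, 11): λ = (3·6² + 11)/(2·11) ≡ 46/22. 22⁻¹ ≡ 10 (mod 73) since 22·10 = 220 ≡ 1, so λ ≡ 46·10 ≡ 22.
  x = λ² - 6 - 6 = 484 - 12 ≡ 34; y = λ·(6 - 34) - 11 ≡ 30. → (34, 30)
add G: (34, 30) + (1, 17). λ = (17 - 30)/(1 - 34) ≡ 60/40 mod 73. 40⁻¹ ≡ 42 (mod 73), so λ ≡ 38.
  x = λ² - 34 - 1 = 1444 - 35 ≡ 22; y = λ·(34 - 22) - 30 ≡ 61. → (22, 61)
double: tangent at (22, 61): λ = (3·22² + 11)/(2·61) ≡ 3/49. 49⁻¹ ≡ 3 (mod 73), so λ ≡ 3·3 ≡ 9.
  x = λ² - 22 - 22 = 81 - 44 ≡ 37; y = λ·(22 - 37) - 61 ≡ 23. → (37, 23)
add G: (37, 23) + (1, 17). λ = (17 - 23)/(1 - 37) ≡ 67/37 mod 73. 37⁻¹ ≡ 2 (mod 73) since 37·2 = 74 ≡ 1, so λ ≡ 61.
  x = λ² - 37 - 1 = 3721 - 38 ≡ 33; y = λ·(37 - 33) - 23 ≡ 2. → (33, 2)

(33, 2)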